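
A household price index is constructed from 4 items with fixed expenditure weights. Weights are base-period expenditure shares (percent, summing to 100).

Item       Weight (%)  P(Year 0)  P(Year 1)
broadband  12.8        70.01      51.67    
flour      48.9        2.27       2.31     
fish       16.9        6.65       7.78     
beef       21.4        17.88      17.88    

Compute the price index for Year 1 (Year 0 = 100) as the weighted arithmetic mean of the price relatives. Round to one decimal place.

broadband: 12.8 × (51.67/70.01) = 12.8 × 0.738037 = 9.4469
flour: 48.9 × (2.31/2.27) = 48.9 × 1.017621 = 49.7617
fish: 16.9 × (7.78/6.65) = 16.9 × 1.169925 = 19.7717
beef: 21.4 × (17.88/17.88) = 21.4 × 1.000000 = 21.4000
Index = Σ wᵢ·(p₁ᵢ/p₀ᵢ) = 9.4469 + 49.7617 + 19.7717 + 21.4000 = 100.3803

100.4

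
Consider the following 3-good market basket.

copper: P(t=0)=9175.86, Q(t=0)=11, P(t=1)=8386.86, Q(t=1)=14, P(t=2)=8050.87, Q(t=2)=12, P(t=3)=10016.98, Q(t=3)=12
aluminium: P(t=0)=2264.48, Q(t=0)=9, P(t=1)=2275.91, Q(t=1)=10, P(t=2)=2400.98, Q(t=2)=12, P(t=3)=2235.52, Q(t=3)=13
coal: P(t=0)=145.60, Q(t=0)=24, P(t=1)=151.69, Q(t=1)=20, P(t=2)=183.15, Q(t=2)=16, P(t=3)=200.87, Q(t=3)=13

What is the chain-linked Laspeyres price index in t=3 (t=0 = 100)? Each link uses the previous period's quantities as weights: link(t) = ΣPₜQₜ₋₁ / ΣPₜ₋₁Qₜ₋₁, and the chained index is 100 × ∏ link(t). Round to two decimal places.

Link t=0→t=1:
ΣP(t=1)Q(t=0) = 8386.86×11 + 2275.91×9 + 151.69×24 = 92255.46 + 20483.19 + 3640.56 = 116379.21
ΣP(t=0)Q(t=0) = 9175.86×11 + 2264.48×9 + 145.60×24 = 100934.46 + 20380.32 + 3494.4 = 124809.18
link = 116379.21/124809.18 = 0.932457
Link t=1→t=2:
ΣP(t=2)Q(t=1) = 8050.87×14 + 2400.98×10 + 183.15×20 = 112712.18 + 24009.8 + 3663 = 140384.98
ΣP(t=1)Q(t=1) = 8386.86×14 + 2275.91×10 + 151.69×20 = 117416.04 + 22759.1 + 3033.8 = 143208.94
link = 140384.98/143208.94 = 0.980281
Link t=2→t=3:
ΣP(t=3)Q(t=2) = 10016.98×12 + 2235.52×12 + 200.87×16 = 120203.76 + 26826.24 + 3213.92 = 150243.92
ΣP(t=2)Q(t=2) = 8050.87×12 + 2400.98×12 + 183.15×16 = 96610.44 + 28811.76 + 2930.4 = 128352.6
link = 150243.92/128352.6 = 1.170556
Chained index = 100 × 0.932457 × 0.980281 × 1.170556 = 106.9970

107.00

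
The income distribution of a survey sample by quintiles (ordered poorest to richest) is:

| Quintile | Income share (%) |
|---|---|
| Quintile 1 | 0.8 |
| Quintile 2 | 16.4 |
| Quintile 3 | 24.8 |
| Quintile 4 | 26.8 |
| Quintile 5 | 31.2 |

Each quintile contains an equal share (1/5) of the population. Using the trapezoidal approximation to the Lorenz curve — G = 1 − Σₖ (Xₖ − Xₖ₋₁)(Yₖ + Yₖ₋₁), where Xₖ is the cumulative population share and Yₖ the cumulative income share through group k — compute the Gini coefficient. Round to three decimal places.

Cumulative income shares Yₖ: 0.0080, 0.1720, 0.4200, 0.6880, 1.0000
Σ (Xₖ−Xₖ₋₁)(Yₖ+Yₖ₋₁) = (1/5)(0.0080+0.0000) + (1/5)(0.1720+0.0080) + (1/5)(0.4200+0.1720) + (1/5)(0.6880+0.4200) + (1/5)(1.0000+0.6880)
  = 0.0016 + 0.0360 + 0.1184 + 0.2216 + 0.3376 = 0.7152
G = 1 − 0.7152 = 0.2848

0.285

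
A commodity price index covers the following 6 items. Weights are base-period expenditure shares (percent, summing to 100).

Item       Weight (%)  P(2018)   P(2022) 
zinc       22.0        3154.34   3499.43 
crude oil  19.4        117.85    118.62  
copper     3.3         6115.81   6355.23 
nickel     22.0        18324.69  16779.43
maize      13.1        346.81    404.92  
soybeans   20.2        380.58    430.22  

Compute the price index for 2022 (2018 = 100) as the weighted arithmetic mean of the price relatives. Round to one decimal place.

zinc: 22.0 × (3499.43/3154.34) = 22.0 × 1.109402 = 24.4068
crude oil: 19.4 × (118.62/117.85) = 19.4 × 1.006534 = 19.5268
copper: 3.3 × (6355.23/6115.81) = 3.3 × 1.039148 = 3.4292
nickel: 22.0 × (16779.43/18324.69) = 22.0 × 0.915673 = 20.1448
maize: 13.1 × (404.92/346.81) = 13.1 × 1.167556 = 15.2950
soybeans: 20.2 × (430.22/380.58) = 20.2 × 1.130432 = 22.8347
Index = Σ wᵢ·(p₁ᵢ/p₀ᵢ) = 24.4068 + 19.5268 + 3.4292 + 20.1448 + 15.2950 + 22.8347 = 105.6373

105.6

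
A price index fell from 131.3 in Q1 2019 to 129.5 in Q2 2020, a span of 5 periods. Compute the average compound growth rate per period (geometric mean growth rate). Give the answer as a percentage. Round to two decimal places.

Growth factor = (129.5/131.3)^(1/5) = (0.986291)^(1/5) = 0.997243
Growth rate = 0.997243 − 1 = -0.002757 = -0.2757%

-0.28%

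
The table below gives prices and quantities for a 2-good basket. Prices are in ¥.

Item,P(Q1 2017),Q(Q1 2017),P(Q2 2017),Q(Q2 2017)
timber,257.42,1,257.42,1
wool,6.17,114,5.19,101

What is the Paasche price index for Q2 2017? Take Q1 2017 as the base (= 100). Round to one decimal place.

Paasche price index uses current-period quantities as weights.
ΣP(Q2 2017)·Q(Q2 2017) = 257.42×1 + 5.19×101 = 257.42 + 524.19 = 781.61
ΣP(Q1 2017)·Q(Q2 2017) = 257.42×1 + 6.17×101 = 257.42 + 623.17 = 880.59
Index = 781.61 / 880.59 × 100 = 88.7598

88.8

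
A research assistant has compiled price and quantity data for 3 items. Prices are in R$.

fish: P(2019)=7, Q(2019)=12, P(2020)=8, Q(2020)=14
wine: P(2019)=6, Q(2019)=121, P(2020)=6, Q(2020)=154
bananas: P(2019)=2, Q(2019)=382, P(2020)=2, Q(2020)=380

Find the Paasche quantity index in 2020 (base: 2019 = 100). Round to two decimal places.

113.24

Paasche quantity index uses current-period prices as weights.
ΣP(2020)·Q(2020) = 8×14 + 6×154 + 2×380 = 112 + 924 + 760 = 1796
ΣP(2020)·Q(2019) = 8×12 + 6×121 + 2×382 = 96 + 726 + 764 = 1586
Index = 1796 / 1586 × 100 = 113.2409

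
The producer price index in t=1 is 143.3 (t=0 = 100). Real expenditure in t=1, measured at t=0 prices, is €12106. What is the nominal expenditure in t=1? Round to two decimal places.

17347.90

Nominal = Real × (Index/100) = 12106 × (143.3/100)
        = 12106 × 1.433 = 17347.8980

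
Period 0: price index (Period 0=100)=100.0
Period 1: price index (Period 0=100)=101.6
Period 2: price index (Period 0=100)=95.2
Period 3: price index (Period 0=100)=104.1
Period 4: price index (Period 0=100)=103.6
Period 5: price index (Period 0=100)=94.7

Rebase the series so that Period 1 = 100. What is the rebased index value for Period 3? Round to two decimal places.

Rebased(Period 3) = 104.1 / 101.6 × 100 = 102.4606

102.46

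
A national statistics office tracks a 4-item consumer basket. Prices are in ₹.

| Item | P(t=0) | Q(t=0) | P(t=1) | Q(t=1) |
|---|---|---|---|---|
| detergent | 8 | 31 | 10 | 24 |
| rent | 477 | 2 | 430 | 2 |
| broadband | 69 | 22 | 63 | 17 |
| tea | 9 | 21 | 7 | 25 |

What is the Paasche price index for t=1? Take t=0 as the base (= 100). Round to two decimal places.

92.22

Paasche price index uses current-period quantities as weights.
ΣP(t=1)·Q(t=1) = 10×24 + 430×2 + 63×17 + 7×25 = 240 + 860 + 1071 + 175 = 2346
ΣP(t=0)·Q(t=1) = 8×24 + 477×2 + 69×17 + 9×25 = 192 + 954 + 1173 + 225 = 2544
Index = 2346 / 2544 × 100 = 92.2170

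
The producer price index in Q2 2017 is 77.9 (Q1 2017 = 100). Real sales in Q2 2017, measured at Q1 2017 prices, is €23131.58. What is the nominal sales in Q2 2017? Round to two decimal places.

Nominal = Real × (Index/100) = 23131.58 × (77.9/100)
        = 23131.58 × 0.779 = 18019.5008

18019.50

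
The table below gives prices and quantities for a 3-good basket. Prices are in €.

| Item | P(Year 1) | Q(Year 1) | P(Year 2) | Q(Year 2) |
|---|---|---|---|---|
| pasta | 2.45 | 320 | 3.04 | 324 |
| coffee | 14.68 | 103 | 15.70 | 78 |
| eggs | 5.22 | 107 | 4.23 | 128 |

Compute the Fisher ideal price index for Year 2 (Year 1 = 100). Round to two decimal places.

Laspeyres component (base-period weights):
ΣP(Year 2)Q(Year 1) = 3.04×320 + 15.70×103 + 4.23×107 = 972.8 + 1617.1 + 452.61 = 3042.51
ΣP(Year 1)Q(Year 1) = 2.45×320 + 14.68×103 + 5.22×107 = 784 + 1512.04 + 558.54 = 2854.58
L = 3042.51 / 2854.58 × 100 = 106.5835
Paasche component (current-period weights):
ΣP(Year 2)Q(Year 2) = 3.04×324 + 15.70×78 + 4.23×128 = 984.96 + 1224.6 + 541.44 = 2751
ΣP(Year 1)Q(Year 2) = 2.45×324 + 14.68×78 + 5.22×128 = 793.8 + 1145.04 + 668.16 = 2607
P = 2751 / 2607 × 100 = 105.5236
Fisher = √(L × P) = √(106.5835 × 105.5236) = 106.0522

106.05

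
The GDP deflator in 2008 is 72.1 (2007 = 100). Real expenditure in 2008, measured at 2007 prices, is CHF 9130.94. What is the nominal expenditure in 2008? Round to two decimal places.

6583.41

Nominal = Real × (Index/100) = 9130.94 × (72.1/100)
        = 9130.94 × 0.721 = 6583.4077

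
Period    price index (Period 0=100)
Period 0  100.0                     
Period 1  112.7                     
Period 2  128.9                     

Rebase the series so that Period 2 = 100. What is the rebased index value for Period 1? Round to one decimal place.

87.4

Rebased(Period 1) = 112.7 / 128.9 × 100 = 87.4321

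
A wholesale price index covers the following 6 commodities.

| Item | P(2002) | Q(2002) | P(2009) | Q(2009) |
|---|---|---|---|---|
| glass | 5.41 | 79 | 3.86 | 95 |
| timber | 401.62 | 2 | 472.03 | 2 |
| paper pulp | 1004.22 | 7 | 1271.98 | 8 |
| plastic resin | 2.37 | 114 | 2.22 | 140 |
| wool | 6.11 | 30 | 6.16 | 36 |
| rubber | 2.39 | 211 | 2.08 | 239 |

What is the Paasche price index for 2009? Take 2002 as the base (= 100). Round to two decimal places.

Paasche price index uses current-period quantities as weights.
ΣP(2009)·Q(2009) = 3.86×95 + 472.03×2 + 1271.98×8 + 2.22×140 + 6.16×36 + 2.08×239 = 366.7 + 944.06 + 10175.84 + 310.8 + 221.76 + 497.12 = 12516.28
ΣP(2002)·Q(2009) = 5.41×95 + 401.62×2 + 1004.22×8 + 2.37×140 + 6.11×36 + 2.39×239 = 513.95 + 803.24 + 8033.76 + 331.8 + 219.96 + 571.21 = 10473.92
Index = 12516.28 / 10473.92 × 100 = 119.4995

119.50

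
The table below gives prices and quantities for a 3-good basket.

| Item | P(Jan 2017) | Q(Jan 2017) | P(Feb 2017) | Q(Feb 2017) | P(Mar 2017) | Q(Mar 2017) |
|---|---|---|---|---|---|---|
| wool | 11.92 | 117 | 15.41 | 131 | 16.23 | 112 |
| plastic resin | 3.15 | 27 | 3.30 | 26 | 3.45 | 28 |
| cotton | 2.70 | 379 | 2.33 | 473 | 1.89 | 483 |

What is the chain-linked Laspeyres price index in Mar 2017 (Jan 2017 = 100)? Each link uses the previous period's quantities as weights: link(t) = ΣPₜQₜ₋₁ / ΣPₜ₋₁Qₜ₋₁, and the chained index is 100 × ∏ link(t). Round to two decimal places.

Link Jan 2017→Feb 2017:
ΣP(Feb 2017)Q(Jan 2017) = 15.41×117 + 3.30×27 + 2.33×379 = 1802.97 + 89.1 + 883.07 = 2775.14
ΣP(Jan 2017)Q(Jan 2017) = 11.92×117 + 3.15×27 + 2.70×379 = 1394.64 + 85.05 + 1023.3 = 2502.99
link = 2775.14/2502.99 = 1.108730
Link Feb 2017→Mar 2017:
ΣP(Mar 2017)Q(Feb 2017) = 16.23×131 + 3.45×26 + 1.89×473 = 2126.13 + 89.7 + 893.97 = 3109.8
ΣP(Feb 2017)Q(Feb 2017) = 15.41×131 + 3.30×26 + 2.33×473 = 2018.71 + 85.8 + 1102.09 = 3206.6
link = 3109.8/3206.6 = 0.969812
Chained index = 100 × 1.108730 × 0.969812 = 107.5260

107.53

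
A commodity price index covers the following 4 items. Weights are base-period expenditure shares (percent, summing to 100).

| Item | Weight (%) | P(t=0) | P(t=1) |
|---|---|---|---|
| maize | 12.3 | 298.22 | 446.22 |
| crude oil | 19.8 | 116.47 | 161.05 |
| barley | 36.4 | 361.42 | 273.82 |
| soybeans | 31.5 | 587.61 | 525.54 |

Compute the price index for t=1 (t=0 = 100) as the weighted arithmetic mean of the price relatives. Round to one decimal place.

101.5

maize: 12.3 × (446.22/298.22) = 12.3 × 1.496278 = 18.4042
crude oil: 19.8 × (161.05/116.47) = 19.8 × 1.382760 = 27.3786
barley: 36.4 × (273.82/361.42) = 36.4 × 0.757623 = 27.5775
soybeans: 31.5 × (525.54/587.61) = 31.5 × 0.894369 = 28.1726
Index = Σ wᵢ·(p₁ᵢ/p₀ᵢ) = 18.4042 + 27.3786 + 27.5775 + 28.1726 = 101.5329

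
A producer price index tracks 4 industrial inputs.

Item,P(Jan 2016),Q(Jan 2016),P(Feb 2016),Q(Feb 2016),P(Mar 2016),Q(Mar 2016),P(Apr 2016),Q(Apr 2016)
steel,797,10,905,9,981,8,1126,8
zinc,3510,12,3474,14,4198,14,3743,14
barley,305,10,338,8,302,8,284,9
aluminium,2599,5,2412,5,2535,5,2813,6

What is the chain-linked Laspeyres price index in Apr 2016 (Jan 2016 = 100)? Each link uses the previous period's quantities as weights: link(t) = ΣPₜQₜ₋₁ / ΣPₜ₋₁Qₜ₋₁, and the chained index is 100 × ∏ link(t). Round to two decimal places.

Link Jan 2016→Feb 2016:
ΣP(Feb 2016)Q(Jan 2016) = 905×10 + 3474×12 + 338×10 + 2412×5 = 9050 + 41688 + 3380 + 12060 = 66178
ΣP(Jan 2016)Q(Jan 2016) = 797×10 + 3510×12 + 305×10 + 2599×5 = 7970 + 42120 + 3050 + 12995 = 66135
link = 66178/66135 = 1.000650
Link Feb 2016→Mar 2016:
ΣP(Mar 2016)Q(Feb 2016) = 981×9 + 4198×14 + 302×8 + 2535×5 = 8829 + 58772 + 2416 + 12675 = 82692
ΣP(Feb 2016)Q(Feb 2016) = 905×9 + 3474×14 + 338×8 + 2412×5 = 8145 + 48636 + 2704 + 12060 = 71545
link = 82692/71545 = 1.155804
Link Mar 2016→Apr 2016:
ΣP(Apr 2016)Q(Mar 2016) = 1126×8 + 3743×14 + 284×8 + 2813×5 = 9008 + 52402 + 2272 + 14065 = 77747
ΣP(Mar 2016)Q(Mar 2016) = 981×8 + 4198×14 + 302×8 + 2535×5 = 7848 + 58772 + 2416 + 12675 = 81711
link = 77747/81711 = 0.951488
Chained index = 100 × 1.000650 × 1.155804 × 0.951488 = 110.0448

110.04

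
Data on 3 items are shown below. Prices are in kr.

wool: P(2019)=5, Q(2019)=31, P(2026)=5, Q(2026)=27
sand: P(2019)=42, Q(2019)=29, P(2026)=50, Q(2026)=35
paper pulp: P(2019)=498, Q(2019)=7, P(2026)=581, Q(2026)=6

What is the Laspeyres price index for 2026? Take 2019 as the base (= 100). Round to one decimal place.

Laspeyres price index uses base-period quantities as weights.
ΣP(2026)·Q(2019) = 5×31 + 50×29 + 581×7 = 155 + 1450 + 4067 = 5672
ΣP(2019)·Q(2019) = 5×31 + 42×29 + 498×7 = 155 + 1218 + 3486 = 4859
Index = 5672 / 4859 × 100 = 116.7318

116.7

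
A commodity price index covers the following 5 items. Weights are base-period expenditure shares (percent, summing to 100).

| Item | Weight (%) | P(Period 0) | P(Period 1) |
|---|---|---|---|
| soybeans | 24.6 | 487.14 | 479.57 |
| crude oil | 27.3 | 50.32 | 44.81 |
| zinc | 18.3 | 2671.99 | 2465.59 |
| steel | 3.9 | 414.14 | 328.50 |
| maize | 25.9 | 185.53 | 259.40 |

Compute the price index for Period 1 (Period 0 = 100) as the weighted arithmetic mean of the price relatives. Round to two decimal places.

104.72

soybeans: 24.6 × (479.57/487.14) = 24.6 × 0.984460 = 24.2177
crude oil: 27.3 × (44.81/50.32) = 27.3 × 0.890501 = 24.3107
zinc: 18.3 × (2465.59/2671.99) = 18.3 × 0.922754 = 16.8864
steel: 3.9 × (328.50/414.14) = 3.9 × 0.793210 = 3.0935
maize: 25.9 × (259.40/185.53) = 25.9 × 1.398157 = 36.2123
Index = Σ wᵢ·(p₁ᵢ/p₀ᵢ) = 24.2177 + 24.3107 + 16.8864 + 3.0935 + 36.2123 = 104.7206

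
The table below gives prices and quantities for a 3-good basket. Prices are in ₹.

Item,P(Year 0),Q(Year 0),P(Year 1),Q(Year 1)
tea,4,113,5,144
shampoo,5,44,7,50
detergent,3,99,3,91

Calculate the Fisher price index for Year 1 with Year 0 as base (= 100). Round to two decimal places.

Laspeyres component (base-period weights):
ΣP(Year 1)Q(Year 0) = 5×113 + 7×44 + 3×99 = 565 + 308 + 297 = 1170
ΣP(Year 0)Q(Year 0) = 4×113 + 5×44 + 3×99 = 452 + 220 + 297 = 969
L = 1170 / 969 × 100 = 120.7430
Paasche component (current-period weights):
ΣP(Year 1)Q(Year 1) = 5×144 + 7×50 + 3×91 = 720 + 350 + 273 = 1343
ΣP(Year 0)Q(Year 1) = 4×144 + 5×50 + 3×91 = 576 + 250 + 273 = 1099
P = 1343 / 1099 × 100 = 122.2020
Fisher = √(L × P) = √(120.7430 × 122.2020) = 121.4703

121.47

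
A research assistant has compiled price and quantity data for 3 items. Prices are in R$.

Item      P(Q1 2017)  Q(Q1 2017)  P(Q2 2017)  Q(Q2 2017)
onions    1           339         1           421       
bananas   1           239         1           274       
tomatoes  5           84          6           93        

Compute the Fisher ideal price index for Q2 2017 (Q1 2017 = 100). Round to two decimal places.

108.22

Laspeyres component (base-period weights):
ΣP(Q2 2017)Q(Q1 2017) = 1×339 + 1×239 + 6×84 = 339 + 239 + 504 = 1082
ΣP(Q1 2017)Q(Q1 2017) = 1×339 + 1×239 + 5×84 = 339 + 239 + 420 = 998
L = 1082 / 998 × 100 = 108.4168
Paasche component (current-period weights):
ΣP(Q2 2017)Q(Q2 2017) = 1×421 + 1×274 + 6×93 = 421 + 274 + 558 = 1253
ΣP(Q1 2017)Q(Q2 2017) = 1×421 + 1×274 + 5×93 = 421 + 274 + 465 = 1160
P = 1253 / 1160 × 100 = 108.0172
Fisher = √(L × P) = √(108.4168 × 108.0172) = 108.2169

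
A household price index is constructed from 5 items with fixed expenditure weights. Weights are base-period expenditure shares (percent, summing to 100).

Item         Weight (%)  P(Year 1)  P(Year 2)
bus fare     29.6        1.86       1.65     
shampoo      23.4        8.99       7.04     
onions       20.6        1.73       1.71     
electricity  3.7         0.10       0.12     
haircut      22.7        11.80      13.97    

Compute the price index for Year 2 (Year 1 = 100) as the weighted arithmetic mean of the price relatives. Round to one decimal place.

bus fare: 29.6 × (1.65/1.86) = 29.6 × 0.887097 = 26.2581
shampoo: 23.4 × (7.04/8.99) = 23.4 × 0.783092 = 18.3244
onions: 20.6 × (1.71/1.73) = 20.6 × 0.988439 = 20.3618
electricity: 3.7 × (0.12/0.10) = 3.7 × 1.200000 = 4.4400
haircut: 22.7 × (13.97/11.80) = 22.7 × 1.183898 = 26.8745
Index = Σ wᵢ·(p₁ᵢ/p₀ᵢ) = 26.2581 + 18.3244 + 20.3618 + 4.4400 + 26.8745 = 96.2588

96.3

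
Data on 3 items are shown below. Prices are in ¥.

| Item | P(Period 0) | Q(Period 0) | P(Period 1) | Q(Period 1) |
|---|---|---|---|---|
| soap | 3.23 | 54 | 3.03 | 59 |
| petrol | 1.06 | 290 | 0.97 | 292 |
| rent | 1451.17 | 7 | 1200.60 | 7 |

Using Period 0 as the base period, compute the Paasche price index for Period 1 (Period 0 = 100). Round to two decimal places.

Paasche price index uses current-period quantities as weights.
ΣP(Period 1)·Q(Period 1) = 3.03×59 + 0.97×292 + 1200.60×7 = 178.77 + 283.24 + 8404.2 = 8866.21
ΣP(Period 0)·Q(Period 1) = 3.23×59 + 1.06×292 + 1451.17×7 = 190.57 + 309.52 + 10158.19 = 10658.28
Index = 8866.21 / 10658.28 × 100 = 83.1861

83.19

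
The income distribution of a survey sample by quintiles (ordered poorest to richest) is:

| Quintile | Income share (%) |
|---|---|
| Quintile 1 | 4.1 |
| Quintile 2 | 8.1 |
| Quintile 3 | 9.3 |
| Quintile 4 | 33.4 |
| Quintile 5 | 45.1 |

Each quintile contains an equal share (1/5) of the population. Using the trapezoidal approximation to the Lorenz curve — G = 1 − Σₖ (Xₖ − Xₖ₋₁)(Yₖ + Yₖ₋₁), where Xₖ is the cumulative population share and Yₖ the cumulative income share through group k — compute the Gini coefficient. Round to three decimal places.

0.429

Cumulative income shares Yₖ: 0.0410, 0.1220, 0.2150, 0.5490, 1.0000
Σ (Xₖ−Xₖ₋₁)(Yₖ+Yₖ₋₁) = (1/5)(0.0410+0.0000) + (1/5)(0.1220+0.0410) + (1/5)(0.2150+0.1220) + (1/5)(0.5490+0.2150) + (1/5)(1.0000+0.5490)
  = 0.0082 + 0.0326 + 0.0674 + 0.1528 + 0.3098 = 0.5708
G = 1 − 0.5708 = 0.4292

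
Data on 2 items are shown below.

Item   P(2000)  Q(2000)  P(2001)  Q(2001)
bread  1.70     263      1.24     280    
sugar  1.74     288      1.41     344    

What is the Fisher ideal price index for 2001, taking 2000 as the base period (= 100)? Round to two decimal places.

77.33

Laspeyres component (base-period weights):
ΣP(2001)Q(2000) = 1.24×263 + 1.41×288 = 326.12 + 406.08 = 732.2
ΣP(2000)Q(2000) = 1.70×263 + 1.74×288 = 447.1 + 501.12 = 948.22
L = 732.2 / 948.22 × 100 = 77.2184
Paasche component (current-period weights):
ΣP(2001)Q(2001) = 1.24×280 + 1.41×344 = 347.2 + 485.04 = 832.24
ΣP(2000)Q(2001) = 1.70×280 + 1.74×344 = 476 + 598.56 = 1074.56
P = 832.24 / 1074.56 × 100 = 77.4494
Fisher = √(L × P) = √(77.2184 × 77.4494) = 77.3338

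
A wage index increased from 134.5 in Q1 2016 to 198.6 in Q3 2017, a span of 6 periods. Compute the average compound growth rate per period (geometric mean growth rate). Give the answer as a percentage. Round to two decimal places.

6.71%

Growth factor = (198.6/134.5)^(1/6) = (1.476580)^(1/6) = 1.067111
Growth rate = 1.067111 − 1 = 0.067111 = 6.7111%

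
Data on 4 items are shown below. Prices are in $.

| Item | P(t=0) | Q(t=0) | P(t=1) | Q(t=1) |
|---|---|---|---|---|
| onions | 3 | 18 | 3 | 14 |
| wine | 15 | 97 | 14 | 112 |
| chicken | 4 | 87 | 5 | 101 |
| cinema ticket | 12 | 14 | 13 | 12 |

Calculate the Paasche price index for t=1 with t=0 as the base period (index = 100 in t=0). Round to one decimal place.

Paasche price index uses current-period quantities as weights.
ΣP(t=1)·Q(t=1) = 3×14 + 14×112 + 5×101 + 13×12 = 42 + 1568 + 505 + 156 = 2271
ΣP(t=0)·Q(t=1) = 3×14 + 15×112 + 4×101 + 12×12 = 42 + 1680 + 404 + 144 = 2270
Index = 2271 / 2270 × 100 = 100.0441

100.0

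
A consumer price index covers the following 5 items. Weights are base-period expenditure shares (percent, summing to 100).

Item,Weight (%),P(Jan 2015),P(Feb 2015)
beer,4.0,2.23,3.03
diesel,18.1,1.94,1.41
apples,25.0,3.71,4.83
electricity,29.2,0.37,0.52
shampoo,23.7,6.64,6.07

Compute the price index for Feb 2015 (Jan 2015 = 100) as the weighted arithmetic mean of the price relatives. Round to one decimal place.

beer: 4.0 × (3.03/2.23) = 4.0 × 1.358744 = 5.4350
diesel: 18.1 × (1.41/1.94) = 18.1 × 0.726804 = 13.1552
apples: 25.0 × (4.83/3.71) = 25.0 × 1.301887 = 32.5472
electricity: 29.2 × (0.52/0.37) = 29.2 × 1.405405 = 41.0378
shampoo: 23.7 × (6.07/6.64) = 23.7 × 0.914157 = 21.6655
Index = Σ wᵢ·(p₁ᵢ/p₀ᵢ) = 5.4350 + 13.1552 + 32.5472 + 41.0378 + 21.6655 = 113.8407

113.8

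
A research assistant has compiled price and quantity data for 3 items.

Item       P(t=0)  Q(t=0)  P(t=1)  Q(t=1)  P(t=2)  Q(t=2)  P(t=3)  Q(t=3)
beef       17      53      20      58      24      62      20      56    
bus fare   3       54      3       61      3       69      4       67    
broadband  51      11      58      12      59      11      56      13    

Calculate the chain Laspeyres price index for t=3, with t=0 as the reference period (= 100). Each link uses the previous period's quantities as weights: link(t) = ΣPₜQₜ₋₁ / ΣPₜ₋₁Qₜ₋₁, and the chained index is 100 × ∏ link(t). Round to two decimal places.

116.64

Link t=0→t=1:
ΣP(t=1)Q(t=0) = 20×53 + 3×54 + 58×11 = 1060 + 162 + 638 = 1860
ΣP(t=0)Q(t=0) = 17×53 + 3×54 + 51×11 = 901 + 162 + 561 = 1624
link = 1860/1624 = 1.145320
Link t=1→t=2:
ΣP(t=2)Q(t=1) = 24×58 + 3×61 + 59×12 = 1392 + 183 + 708 = 2283
ΣP(t=1)Q(t=1) = 20×58 + 3×61 + 58×12 = 1160 + 183 + 696 = 2039
link = 2283/2039 = 1.119667
Link t=2→t=3:
ΣP(t=3)Q(t=2) = 20×62 + 4×69 + 56×11 = 1240 + 276 + 616 = 2132
ΣP(t=2)Q(t=2) = 24×62 + 3×69 + 59×11 = 1488 + 207 + 649 = 2344
link = 2132/2344 = 0.909556
Chained index = 100 × 1.145320 × 1.119667 × 0.909556 = 116.6394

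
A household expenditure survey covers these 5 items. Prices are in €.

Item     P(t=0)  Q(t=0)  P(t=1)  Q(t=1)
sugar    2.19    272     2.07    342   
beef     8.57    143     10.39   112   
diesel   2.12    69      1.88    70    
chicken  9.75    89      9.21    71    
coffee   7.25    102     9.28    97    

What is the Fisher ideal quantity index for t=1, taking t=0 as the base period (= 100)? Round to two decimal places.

Laspeyres component (base-period weights):
ΣP(t=0)Q(t=1) = 2.19×342 + 8.57×112 + 2.12×70 + 9.75×71 + 7.25×97 = 748.98 + 959.84 + 148.4 + 692.25 + 703.25 = 3252.72
ΣP(t=0)Q(t=0) = 2.19×272 + 8.57×143 + 2.12×69 + 9.75×89 + 7.25×102 = 595.68 + 1225.51 + 146.28 + 867.75 + 739.5 = 3574.72
L = 3252.72 / 3574.72 × 100 = 90.9923
Paasche component (current-period weights):
ΣP(t=1)Q(t=1) = 2.07×342 + 10.39×112 + 1.88×70 + 9.21×71 + 9.28×97 = 707.94 + 1163.68 + 131.6 + 653.91 + 900.16 = 3557.29
ΣP(t=1)Q(t=0) = 2.07×272 + 10.39×143 + 1.88×69 + 9.21×89 + 9.28×102 = 563.04 + 1485.77 + 129.72 + 819.69 + 946.56 = 3944.78
P = 3557.29 / 3944.78 × 100 = 90.1771
Fisher = √(L × P) = √(90.9923 × 90.1771) = 90.5838

90.58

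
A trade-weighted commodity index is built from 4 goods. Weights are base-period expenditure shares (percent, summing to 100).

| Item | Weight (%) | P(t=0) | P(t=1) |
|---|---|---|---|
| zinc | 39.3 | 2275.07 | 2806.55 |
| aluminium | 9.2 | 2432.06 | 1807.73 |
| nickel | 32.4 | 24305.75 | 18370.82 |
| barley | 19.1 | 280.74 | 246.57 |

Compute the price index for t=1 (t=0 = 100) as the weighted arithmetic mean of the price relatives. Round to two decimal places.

96.58

zinc: 39.3 × (2806.55/2275.07) = 39.3 × 1.233610 = 48.4809
aluminium: 9.2 × (1807.73/2432.06) = 9.2 × 0.743292 = 6.8383
nickel: 32.4 × (18370.82/24305.75) = 32.4 × 0.755822 = 24.4886
barley: 19.1 × (246.57/280.74) = 19.1 × 0.878286 = 16.7753
Index = Σ wᵢ·(p₁ᵢ/p₀ᵢ) = 48.4809 + 6.8383 + 24.4886 + 16.7753 = 96.5831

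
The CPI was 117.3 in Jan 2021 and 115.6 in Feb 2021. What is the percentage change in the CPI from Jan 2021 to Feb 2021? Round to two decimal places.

Change = (115.6 − 117.3) / 117.3 × 100
       = -1.7 / 117.3 × 100 = -1.4493%

-1.45%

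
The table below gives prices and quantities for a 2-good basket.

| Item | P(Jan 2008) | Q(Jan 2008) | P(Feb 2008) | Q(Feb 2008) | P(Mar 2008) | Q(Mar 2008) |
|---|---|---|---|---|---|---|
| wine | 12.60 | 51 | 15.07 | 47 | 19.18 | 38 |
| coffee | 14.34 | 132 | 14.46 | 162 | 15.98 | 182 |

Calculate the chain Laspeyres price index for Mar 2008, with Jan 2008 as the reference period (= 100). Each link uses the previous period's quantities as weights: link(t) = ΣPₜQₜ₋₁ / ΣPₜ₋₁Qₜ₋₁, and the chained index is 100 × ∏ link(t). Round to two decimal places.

120.80

Link Jan 2008→Feb 2008:
ΣP(Feb 2008)Q(Jan 2008) = 15.07×51 + 14.46×132 = 768.57 + 1908.72 = 2677.29
ΣP(Jan 2008)Q(Jan 2008) = 12.60×51 + 14.34×132 = 642.6 + 1892.88 = 2535.48
link = 2677.29/2535.48 = 1.055930
Link Feb 2008→Mar 2008:
ΣP(Mar 2008)Q(Feb 2008) = 19.18×47 + 15.98×162 = 901.46 + 2588.76 = 3490.22
ΣP(Feb 2008)Q(Feb 2008) = 15.07×47 + 14.46×162 = 708.29 + 2342.52 = 3050.81
link = 3490.22/3050.81 = 1.144031
Chained index = 100 × 1.055930 × 1.144031 = 120.8017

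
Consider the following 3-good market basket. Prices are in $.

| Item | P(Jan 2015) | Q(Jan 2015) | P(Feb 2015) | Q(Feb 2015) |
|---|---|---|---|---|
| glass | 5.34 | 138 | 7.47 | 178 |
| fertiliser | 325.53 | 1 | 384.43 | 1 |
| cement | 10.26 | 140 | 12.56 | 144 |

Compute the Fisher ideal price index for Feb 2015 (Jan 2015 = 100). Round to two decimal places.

127.47

Laspeyres component (base-period weights):
ΣP(Feb 2015)Q(Jan 2015) = 7.47×138 + 384.43×1 + 12.56×140 = 1030.86 + 384.43 + 1758.4 = 3173.69
ΣP(Jan 2015)Q(Jan 2015) = 5.34×138 + 325.53×1 + 10.26×140 = 736.92 + 325.53 + 1436.4 = 2498.85
L = 3173.69 / 2498.85 × 100 = 127.0060
Paasche component (current-period weights):
ΣP(Feb 2015)Q(Feb 2015) = 7.47×178 + 384.43×1 + 12.56×144 = 1329.66 + 384.43 + 1808.64 = 3522.73
ΣP(Jan 2015)Q(Feb 2015) = 5.34×178 + 325.53×1 + 10.26×144 = 950.52 + 325.53 + 1477.44 = 2753.49
P = 3522.73 / 2753.49 × 100 = 127.9369
Fisher = √(L × P) = √(127.0060 × 127.9369) = 127.4706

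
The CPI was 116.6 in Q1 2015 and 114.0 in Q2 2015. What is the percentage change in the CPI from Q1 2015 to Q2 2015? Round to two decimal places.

Change = (114.0 − 116.6) / 116.6 × 100
       = -2.6 / 116.6 × 100 = -2.2298%

-2.23%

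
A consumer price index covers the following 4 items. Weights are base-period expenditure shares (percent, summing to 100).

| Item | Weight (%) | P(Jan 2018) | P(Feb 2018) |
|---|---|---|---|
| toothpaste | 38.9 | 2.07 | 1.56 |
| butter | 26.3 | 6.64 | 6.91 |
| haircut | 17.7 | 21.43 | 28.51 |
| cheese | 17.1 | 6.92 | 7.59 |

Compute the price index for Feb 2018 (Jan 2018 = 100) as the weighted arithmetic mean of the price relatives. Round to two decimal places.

98.99

toothpaste: 38.9 × (1.56/2.07) = 38.9 × 0.753623 = 29.3159
butter: 26.3 × (6.91/6.64) = 26.3 × 1.040663 = 27.3694
haircut: 17.7 × (28.51/21.43) = 17.7 × 1.330378 = 23.5477
cheese: 17.1 × (7.59/6.92) = 17.1 × 1.096821 = 18.7556
Index = Σ wᵢ·(p₁ᵢ/p₀ᵢ) = 29.3159 + 27.3694 + 23.5477 + 18.7556 = 98.9887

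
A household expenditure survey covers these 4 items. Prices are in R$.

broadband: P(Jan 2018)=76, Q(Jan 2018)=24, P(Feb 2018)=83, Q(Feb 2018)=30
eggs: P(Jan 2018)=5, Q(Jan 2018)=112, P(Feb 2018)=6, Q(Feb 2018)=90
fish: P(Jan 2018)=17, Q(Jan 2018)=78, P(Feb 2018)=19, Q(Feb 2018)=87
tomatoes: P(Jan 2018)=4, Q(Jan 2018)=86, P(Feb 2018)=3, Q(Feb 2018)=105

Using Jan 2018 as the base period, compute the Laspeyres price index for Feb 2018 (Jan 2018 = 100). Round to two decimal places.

Laspeyres price index uses base-period quantities as weights.
ΣP(Feb 2018)·Q(Jan 2018) = 83×24 + 6×112 + 19×78 + 3×86 = 1992 + 672 + 1482 + 258 = 4404
ΣP(Jan 2018)·Q(Jan 2018) = 76×24 + 5×112 + 17×78 + 4×86 = 1824 + 560 + 1326 + 344 = 4054
Index = 4404 / 4054 × 100 = 108.6334

108.63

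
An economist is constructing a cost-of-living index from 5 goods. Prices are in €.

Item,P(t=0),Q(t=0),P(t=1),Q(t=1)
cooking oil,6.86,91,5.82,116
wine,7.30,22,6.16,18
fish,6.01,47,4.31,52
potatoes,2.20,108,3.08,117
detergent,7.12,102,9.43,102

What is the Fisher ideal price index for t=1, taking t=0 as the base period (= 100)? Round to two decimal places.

Laspeyres component (base-period weights):
ΣP(t=1)Q(t=0) = 5.82×91 + 6.16×22 + 4.31×47 + 3.08×108 + 9.43×102 = 529.62 + 135.52 + 202.57 + 332.64 + 961.86 = 2162.21
ΣP(t=0)Q(t=0) = 6.86×91 + 7.30×22 + 6.01×47 + 2.20×108 + 7.12×102 = 624.26 + 160.6 + 282.47 + 237.6 + 726.24 = 2031.17
L = 2162.21 / 2031.17 × 100 = 106.4515
Paasche component (current-period weights):
ΣP(t=1)Q(t=1) = 5.82×116 + 6.16×18 + 4.31×52 + 3.08×117 + 9.43×102 = 675.12 + 110.88 + 224.12 + 360.36 + 961.86 = 2332.34
ΣP(t=0)Q(t=1) = 6.86×116 + 7.30×18 + 6.01×52 + 2.20×117 + 7.12×102 = 795.76 + 131.4 + 312.52 + 257.4 + 726.24 = 2223.32
P = 2332.34 / 2223.32 × 100 = 104.9035
Fisher = √(L × P) = √(106.4515 × 104.9035) = 105.6746

105.67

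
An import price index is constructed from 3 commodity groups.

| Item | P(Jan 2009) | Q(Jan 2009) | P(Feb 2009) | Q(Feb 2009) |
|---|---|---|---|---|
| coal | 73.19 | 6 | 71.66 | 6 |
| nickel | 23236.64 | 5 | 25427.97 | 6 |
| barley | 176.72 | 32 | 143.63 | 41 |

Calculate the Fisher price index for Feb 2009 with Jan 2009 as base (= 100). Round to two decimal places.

Laspeyres component (base-period weights):
ΣP(Feb 2009)Q(Jan 2009) = 71.66×6 + 25427.97×5 + 143.63×32 = 429.96 + 127139.85 + 4596.16 = 132165.97
ΣP(Jan 2009)Q(Jan 2009) = 73.19×6 + 23236.64×5 + 176.72×32 = 439.14 + 116183.2 + 5655.04 = 122277.38
L = 132165.97 / 122277.38 × 100 = 108.0870
Paasche component (current-period weights):
ΣP(Feb 2009)Q(Feb 2009) = 71.66×6 + 25427.97×6 + 143.63×41 = 429.96 + 152567.82 + 5888.83 = 158886.61
ΣP(Jan 2009)Q(Feb 2009) = 73.19×6 + 23236.64×6 + 176.72×41 = 439.14 + 139419.84 + 7245.52 = 147104.5
P = 158886.61 / 147104.5 × 100 = 108.0093
Fisher = √(L × P) = √(108.0870 × 108.0093) = 108.0482

108.05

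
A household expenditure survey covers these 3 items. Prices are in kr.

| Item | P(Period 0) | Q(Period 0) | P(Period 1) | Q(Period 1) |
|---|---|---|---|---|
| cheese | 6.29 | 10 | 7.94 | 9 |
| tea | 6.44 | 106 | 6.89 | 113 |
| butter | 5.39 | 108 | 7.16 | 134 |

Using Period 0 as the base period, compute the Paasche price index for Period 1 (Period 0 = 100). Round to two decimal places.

120.10

Paasche price index uses current-period quantities as weights.
ΣP(Period 1)·Q(Period 1) = 7.94×9 + 6.89×113 + 7.16×134 = 71.46 + 778.57 + 959.44 = 1809.47
ΣP(Period 0)·Q(Period 1) = 6.29×9 + 6.44×113 + 5.39×134 = 56.61 + 727.72 + 722.26 = 1506.59
Index = 1809.47 / 1506.59 × 100 = 120.1037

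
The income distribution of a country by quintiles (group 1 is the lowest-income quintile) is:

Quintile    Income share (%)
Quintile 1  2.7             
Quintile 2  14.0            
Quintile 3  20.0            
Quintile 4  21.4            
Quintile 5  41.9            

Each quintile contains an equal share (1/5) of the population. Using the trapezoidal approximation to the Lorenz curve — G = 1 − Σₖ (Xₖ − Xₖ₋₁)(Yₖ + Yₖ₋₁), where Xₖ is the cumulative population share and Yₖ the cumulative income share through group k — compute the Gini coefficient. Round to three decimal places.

0.343

Cumulative income shares Yₖ: 0.0270, 0.1670, 0.3670, 0.5810, 1.0000
Σ (Xₖ−Xₖ₋₁)(Yₖ+Yₖ₋₁) = (1/5)(0.0270+0.0000) + (1/5)(0.1670+0.0270) + (1/5)(0.3670+0.1670) + (1/5)(0.5810+0.3670) + (1/5)(1.0000+0.5810)
  = 0.0054 + 0.0388 + 0.1068 + 0.1896 + 0.3162 = 0.6568
G = 1 − 0.6568 = 0.3432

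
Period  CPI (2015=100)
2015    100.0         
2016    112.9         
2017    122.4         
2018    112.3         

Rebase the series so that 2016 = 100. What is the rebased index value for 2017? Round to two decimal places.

108.41

Rebased(2017) = 122.4 / 112.9 × 100 = 108.4145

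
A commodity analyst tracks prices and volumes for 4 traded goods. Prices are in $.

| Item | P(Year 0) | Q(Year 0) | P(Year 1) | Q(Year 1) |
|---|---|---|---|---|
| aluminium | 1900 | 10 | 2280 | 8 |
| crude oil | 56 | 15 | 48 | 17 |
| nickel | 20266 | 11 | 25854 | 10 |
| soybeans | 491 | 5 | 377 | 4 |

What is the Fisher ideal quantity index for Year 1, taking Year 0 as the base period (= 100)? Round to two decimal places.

90.06

Laspeyres component (base-period weights):
ΣP(Year 0)Q(Year 1) = 1900×8 + 56×17 + 20266×10 + 491×4 = 15200 + 952 + 202660 + 1964 = 220776
ΣP(Year 0)Q(Year 0) = 1900×10 + 56×15 + 20266×11 + 491×5 = 19000 + 840 + 222926 + 2455 = 245221
L = 220776 / 245221 × 100 = 90.0314
Paasche component (current-period weights):
ΣP(Year 1)Q(Year 1) = 2280×8 + 48×17 + 25854×10 + 377×4 = 18240 + 816 + 258540 + 1508 = 279104
ΣP(Year 1)Q(Year 0) = 2280×10 + 48×15 + 25854×11 + 377×5 = 22800 + 720 + 284394 + 1885 = 309799
P = 279104 / 309799 × 100 = 90.0920
Fisher = √(L × P) = √(90.0314 × 90.0920) = 90.0617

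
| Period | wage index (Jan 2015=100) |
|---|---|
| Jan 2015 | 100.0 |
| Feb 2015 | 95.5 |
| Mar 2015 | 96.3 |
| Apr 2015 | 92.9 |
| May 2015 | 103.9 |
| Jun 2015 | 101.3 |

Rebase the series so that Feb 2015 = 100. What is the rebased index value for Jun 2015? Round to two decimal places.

106.07

Rebased(Jun 2015) = 101.3 / 95.5 × 100 = 106.0733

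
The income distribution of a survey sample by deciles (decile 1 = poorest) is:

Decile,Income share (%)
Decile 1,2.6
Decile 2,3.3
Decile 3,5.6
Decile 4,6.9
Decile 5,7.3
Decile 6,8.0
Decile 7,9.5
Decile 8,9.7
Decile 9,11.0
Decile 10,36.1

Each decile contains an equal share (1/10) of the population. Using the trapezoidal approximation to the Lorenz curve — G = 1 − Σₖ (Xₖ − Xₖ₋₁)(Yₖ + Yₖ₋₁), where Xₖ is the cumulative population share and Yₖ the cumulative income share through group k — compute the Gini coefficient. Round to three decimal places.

0.384

Cumulative income shares Yₖ: 0.0260, 0.0590, 0.1150, 0.1840, 0.2570, 0.3370, 0.4320, 0.5290, 0.6390, 1.0000
Σ (Xₖ−Xₖ₋₁)(Yₖ+Yₖ₋₁) = (1/10)(0.0260+0.0000) + (1/10)(0.0590+0.0260) + (1/10)(0.1150+0.0590) + (1/10)(0.1840+0.1150) + (1/10)(0.2570+0.1840) + (1/10)(0.3370+0.2570) + (1/10)(0.4320+0.3370) + (1/10)(0.5290+0.4320) + (1/10)(0.6390+0.5290) + (1/10)(1.0000+0.6390)
  = 0.0026 + 0.0085 + 0.0174 + 0.0299 + 0.0441 + 0.0594 + 0.0769 + 0.0961 + 0.1168 + 0.1639 = 0.6156
G = 1 − 0.6156 = 0.3844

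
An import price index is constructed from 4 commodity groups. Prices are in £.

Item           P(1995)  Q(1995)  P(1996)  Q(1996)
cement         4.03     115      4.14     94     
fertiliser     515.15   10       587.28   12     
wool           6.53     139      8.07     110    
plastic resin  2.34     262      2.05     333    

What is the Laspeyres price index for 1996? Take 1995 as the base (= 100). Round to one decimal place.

Laspeyres price index uses base-period quantities as weights.
ΣP(1996)·Q(1995) = 4.14×115 + 587.28×10 + 8.07×139 + 2.05×262 = 476.1 + 5872.8 + 1121.73 + 537.1 = 8007.73
ΣP(1995)·Q(1995) = 4.03×115 + 515.15×10 + 6.53×139 + 2.34×262 = 463.45 + 5151.5 + 907.67 + 613.08 = 7135.7
Index = 8007.73 / 7135.7 × 100 = 112.2207

112.2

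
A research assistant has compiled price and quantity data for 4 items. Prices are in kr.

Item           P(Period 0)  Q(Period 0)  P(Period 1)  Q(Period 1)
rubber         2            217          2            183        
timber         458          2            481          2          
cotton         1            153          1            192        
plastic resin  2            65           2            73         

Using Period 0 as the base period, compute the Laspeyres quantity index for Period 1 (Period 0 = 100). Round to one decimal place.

99.2

Laspeyres quantity index uses base-period prices as weights.
ΣP(Period 0)·Q(Period 1) = 2×183 + 458×2 + 1×192 + 2×73 = 366 + 916 + 192 + 146 = 1620
ΣP(Period 0)·Q(Period 0) = 2×217 + 458×2 + 1×153 + 2×65 = 434 + 916 + 153 + 130 = 1633
Index = 1620 / 1633 × 100 = 99.2039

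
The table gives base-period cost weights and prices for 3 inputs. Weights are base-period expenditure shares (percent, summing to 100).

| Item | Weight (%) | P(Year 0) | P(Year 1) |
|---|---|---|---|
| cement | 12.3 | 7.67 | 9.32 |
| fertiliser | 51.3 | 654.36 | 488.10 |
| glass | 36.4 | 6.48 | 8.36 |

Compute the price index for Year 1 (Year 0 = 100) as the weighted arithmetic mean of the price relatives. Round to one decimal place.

100.2

cement: 12.3 × (9.32/7.67) = 12.3 × 1.215124 = 14.9460
fertiliser: 51.3 × (488.10/654.36) = 51.3 × 0.745920 = 38.2657
glass: 36.4 × (8.36/6.48) = 36.4 × 1.290123 = 46.9605
Index = Σ wᵢ·(p₁ᵢ/p₀ᵢ) = 14.9460 + 38.2657 + 46.9605 = 100.1722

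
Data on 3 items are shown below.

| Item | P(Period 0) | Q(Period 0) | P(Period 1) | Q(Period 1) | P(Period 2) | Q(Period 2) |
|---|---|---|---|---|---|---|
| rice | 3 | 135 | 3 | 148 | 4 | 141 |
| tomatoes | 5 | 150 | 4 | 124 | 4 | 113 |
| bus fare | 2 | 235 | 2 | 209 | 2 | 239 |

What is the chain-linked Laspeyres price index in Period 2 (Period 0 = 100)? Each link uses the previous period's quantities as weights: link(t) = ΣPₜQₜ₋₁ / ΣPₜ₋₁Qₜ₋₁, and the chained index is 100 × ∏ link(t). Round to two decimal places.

Link Period 0→Period 1:
ΣP(Period 1)Q(Period 0) = 3×135 + 4×150 + 2×235 = 405 + 600 + 470 = 1475
ΣP(Period 0)Q(Period 0) = 3×135 + 5×150 + 2×235 = 405 + 750 + 470 = 1625
link = 1475/1625 = 0.907692
Link Period 1→Period 2:
ΣP(Period 2)Q(Period 1) = 4×148 + 4×124 + 2×209 = 592 + 496 + 418 = 1506
ΣP(Period 1)Q(Period 1) = 3×148 + 4×124 + 2×209 = 444 + 496 + 418 = 1358
link = 1506/1358 = 1.108984
Chained index = 100 × 0.907692 × 1.108984 = 100.6616

100.66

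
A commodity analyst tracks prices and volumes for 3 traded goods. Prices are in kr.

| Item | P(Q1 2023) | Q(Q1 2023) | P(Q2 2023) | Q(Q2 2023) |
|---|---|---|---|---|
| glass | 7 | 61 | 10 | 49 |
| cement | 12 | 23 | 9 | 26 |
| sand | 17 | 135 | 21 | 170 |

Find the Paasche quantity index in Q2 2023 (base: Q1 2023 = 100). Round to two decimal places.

Paasche quantity index uses current-period prices as weights.
ΣP(Q2 2023)·Q(Q2 2023) = 10×49 + 9×26 + 21×170 = 490 + 234 + 3570 = 4294
ΣP(Q2 2023)·Q(Q1 2023) = 10×61 + 9×23 + 21×135 = 610 + 207 + 2835 = 3652
Index = 4294 / 3652 × 100 = 117.5794

117.58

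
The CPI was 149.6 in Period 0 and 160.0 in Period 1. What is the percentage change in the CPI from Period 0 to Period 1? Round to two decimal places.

6.95%

Change = (160.0 − 149.6) / 149.6 × 100
       = 10.4 / 149.6 × 100 = 6.9519%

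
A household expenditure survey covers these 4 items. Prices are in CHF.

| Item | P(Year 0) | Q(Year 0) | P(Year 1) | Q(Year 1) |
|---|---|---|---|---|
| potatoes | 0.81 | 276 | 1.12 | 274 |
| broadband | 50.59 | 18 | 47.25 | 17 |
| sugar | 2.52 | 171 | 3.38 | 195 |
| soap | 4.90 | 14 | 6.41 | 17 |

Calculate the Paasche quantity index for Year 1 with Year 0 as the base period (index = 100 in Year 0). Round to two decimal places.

Paasche quantity index uses current-period prices as weights.
ΣP(Year 1)·Q(Year 1) = 1.12×274 + 47.25×17 + 3.38×195 + 6.41×17 = 306.88 + 803.25 + 659.1 + 108.97 = 1878.2
ΣP(Year 1)·Q(Year 0) = 1.12×276 + 47.25×18 + 3.38×171 + 6.41×14 = 309.12 + 850.5 + 577.98 + 89.74 = 1827.34
Index = 1878.2 / 1827.34 × 100 = 102.7833

102.78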